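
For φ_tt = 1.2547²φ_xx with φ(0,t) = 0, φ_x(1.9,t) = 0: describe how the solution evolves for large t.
φ oscillates (no decay). Energy is conserved; the solution oscillates indefinitely as standing waves.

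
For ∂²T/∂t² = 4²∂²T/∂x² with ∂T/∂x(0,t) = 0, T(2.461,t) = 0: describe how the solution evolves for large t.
T oscillates (no decay). Energy is conserved; the solution oscillates indefinitely as standing waves.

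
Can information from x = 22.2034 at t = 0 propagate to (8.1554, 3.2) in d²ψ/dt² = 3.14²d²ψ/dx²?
No. The domain of dependence is [-1.8926, 18.2034], and 22.2034 is outside this interval.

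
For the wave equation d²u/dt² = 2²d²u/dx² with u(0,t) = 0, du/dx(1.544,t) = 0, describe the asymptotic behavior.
u oscillates (no decay). Energy is conserved; the solution oscillates indefinitely as standing waves.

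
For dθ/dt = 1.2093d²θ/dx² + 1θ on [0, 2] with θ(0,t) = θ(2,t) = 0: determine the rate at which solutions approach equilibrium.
Eigenvalues: λₙ = 1.2093n²π²/2² - 1.
First three modes:
  n=1: λ₁ = 1.2093π²/2² - 1 ≈ 1.984
  n=2: λ₂ = 4.8372π²/2² - 1 ≈ 10.935
  n=3: λ₃ = 10.8837π²/2² - 1 ≈ 25.854
Since 1.2093π²/2² ≈ 2.984 > 1, all λₙ > 0.
The n=1 mode decays slowest → dominates as t → ∞.
Asymptotic: θ ~ c₁ sin(πx/2) e^{-λ₁t} with decay rate λ₁ ≈ 1.984.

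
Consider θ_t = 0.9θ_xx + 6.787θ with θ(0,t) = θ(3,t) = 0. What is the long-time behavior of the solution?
As t → ∞, θ grows unboundedly. Reaction dominates diffusion (r=6.787 > κπ²/L²≈0.99); solution grows exponentially.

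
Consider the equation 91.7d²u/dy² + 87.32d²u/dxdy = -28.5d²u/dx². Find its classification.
Rewriting in standard form: 28.5d²u/dx² + 87.32d²u/dxdy + 91.7d²u/dy² = 0. Elliptic. (A = 28.5, B = 87.32, C = 91.7 gives B² - 4AC = -2829.0176.)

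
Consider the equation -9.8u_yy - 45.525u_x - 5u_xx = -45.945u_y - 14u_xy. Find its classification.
Rewriting in standard form: -5u_xx + 14u_xy - 9.8u_yy - 45.525u_x + 45.945u_y = 0. Parabolic. (A = -5, B = 14, C = -9.8 gives B² - 4AC = 0.)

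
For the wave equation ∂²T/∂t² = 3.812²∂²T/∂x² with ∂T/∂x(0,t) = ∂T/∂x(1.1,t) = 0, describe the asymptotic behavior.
T oscillates about a mean that drifts linearly in t (generically unbounded; no decay). There is no damping, so the nonconstant modes persist as standing waves (energy conserved, no decay). But with Neumann conditions at both ends the constant mode has eigenvalue 0: the spatial mean M(t) of T satisfies M'' = 0, so M(t) = M(0) + M'(0)·t. Unless the initial velocity has zero mean (∫T_t(x,0)dx = 0), the solution grows linearly in t (unbounded, though not exponentially); if it does have zero mean, the solution stays bounded and simply oscillates.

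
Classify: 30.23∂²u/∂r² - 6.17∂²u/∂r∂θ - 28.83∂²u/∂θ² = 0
Hyperbolic (discriminant = 3524.1925).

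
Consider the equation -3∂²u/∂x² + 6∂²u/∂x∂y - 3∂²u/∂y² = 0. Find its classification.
Parabolic. (A = -3, B = 6, C = -3 gives B² - 4AC = 0.)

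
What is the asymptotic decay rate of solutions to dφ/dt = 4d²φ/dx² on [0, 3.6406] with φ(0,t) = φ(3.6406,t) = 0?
Eigenvalues: λₙ = 4n²π²/3.6406².
First three modes:
  n=1: λ₁ = 4π²/3.6406² ≈ 2.979
  n=2: λ₂ = 16π²/3.6406² ≈ 11.914 (4× faster decay)
  n=3: λ₃ = 36π²/3.6406² ≈ 26.808 (9× faster decay)
As t → ∞, higher modes decay exponentially faster. The n=1 mode dominates: φ ~ c₁ sin(πx/3.6406) e^{-λ₁t}.
Decay rate: λ₁ = 4π²/3.6406² ≈ 2.979.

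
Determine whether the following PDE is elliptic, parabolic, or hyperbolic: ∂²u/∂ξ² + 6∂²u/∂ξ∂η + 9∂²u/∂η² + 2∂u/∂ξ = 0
Coefficients: A = 1, B = 6, C = 9. B² - 4AC = 0, which is zero, so the equation is parabolic.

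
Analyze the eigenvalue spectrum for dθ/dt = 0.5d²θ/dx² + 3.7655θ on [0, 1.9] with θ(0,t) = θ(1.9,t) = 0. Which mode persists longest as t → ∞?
Eigenvalues: λₙ = 0.5n²π²/1.9² - 3.7655.
First three modes:
  n=1: λ₁ = 0.5π²/1.9² - 3.7655 ≈ -2.399
  n=2: λ₂ = 2π²/1.9² - 3.7655 ≈ 1.702
  n=3: λ₃ = 4.5π²/1.9² - 3.7655 ≈ 8.537
Since 0.5π²/1.9² ≈ 1.367 < 3.7655, λ₁ < 0.
The n=1 mode grows fastest (−λₙ is largest for n=1) → dominates.
Asymptotic: θ ~ c₁ sin(πx/1.9) e^{2.399t} (exponential growth at rate −λ₁ ≈ 2.399).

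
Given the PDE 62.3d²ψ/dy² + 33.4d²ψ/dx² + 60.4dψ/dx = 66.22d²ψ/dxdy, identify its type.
Rewriting in standard form: 33.4d²ψ/dx² - 66.22d²ψ/dxdy + 62.3d²ψ/dy² + 60.4dψ/dx = 0. The second-order coefficients are A = 33.4, B = -66.22, C = 62.3. Since B² - 4AC = -3938.1916 < 0, this is an elliptic PDE.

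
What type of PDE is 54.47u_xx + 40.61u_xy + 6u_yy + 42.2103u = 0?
With A = 54.47, B = 40.61, C = 6, the discriminant is 341.8921. This is a hyperbolic PDE.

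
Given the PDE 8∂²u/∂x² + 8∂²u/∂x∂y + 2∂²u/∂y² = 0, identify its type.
The second-order coefficients are A = 8, B = 8, C = 2. Since B² - 4AC = 0 = 0, this is a parabolic PDE.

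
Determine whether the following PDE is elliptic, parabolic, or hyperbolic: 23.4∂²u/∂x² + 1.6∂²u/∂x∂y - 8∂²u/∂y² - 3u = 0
Coefficients: A = 23.4, B = 1.6, C = -8. B² - 4AC = 751.36, which is positive, so the equation is hyperbolic.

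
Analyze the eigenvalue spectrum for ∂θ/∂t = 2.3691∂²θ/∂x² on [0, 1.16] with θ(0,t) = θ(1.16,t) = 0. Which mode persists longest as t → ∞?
Eigenvalues: λₙ = 2.3691n²π²/1.16².
First three modes:
  n=1: λ₁ = 2.3691π²/1.16² ≈ 17.377
  n=2: λ₂ = 9.4764π²/1.16² ≈ 69.507 (4× faster decay)
  n=3: λ₃ = 21.3219π²/1.16² ≈ 156.39 (9× faster decay)
As t → ∞, higher modes decay exponentially faster. The n=1 mode dominates: θ ~ c₁ sin(πx/1.16) e^{-λ₁t}.
Decay rate: λ₁ = 2.3691π²/1.16² ≈ 17.377.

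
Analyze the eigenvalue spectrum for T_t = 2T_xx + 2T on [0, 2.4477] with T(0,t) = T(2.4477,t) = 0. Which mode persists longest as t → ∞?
Eigenvalues: λₙ = 2n²π²/2.4477² - 2.
First three modes:
  n=1: λ₁ = 2π²/2.4477² - 2 ≈ 1.295
  n=2: λ₂ = 8π²/2.4477² - 2 ≈ 11.179
  n=3: λ₃ = 18π²/2.4477² - 2 ≈ 27.652
Since 2π²/2.4477² ≈ 3.295 > 2, all λₙ > 0.
The n=1 mode decays slowest → dominates as t → ∞.
Asymptotic: T ~ c₁ sin(πx/2.4477) e^{-λ₁t} with decay rate λ₁ ≈ 1.295.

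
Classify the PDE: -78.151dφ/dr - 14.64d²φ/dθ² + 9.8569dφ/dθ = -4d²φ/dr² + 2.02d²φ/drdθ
Rewriting in standard form: 4d²φ/dr² - 2.02d²φ/drdθ - 14.64d²φ/dθ² - 78.151dφ/dr + 9.8569dφ/dθ = 0. A = 4, B = -2.02, C = -14.64. Discriminant B² - 4AC = 238.3204. Since 238.3204 > 0, hyperbolic.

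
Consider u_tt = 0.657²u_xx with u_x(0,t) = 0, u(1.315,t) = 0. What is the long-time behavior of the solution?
As t → ∞, u oscillates (no decay). Energy is conserved; the solution oscillates indefinitely as standing waves.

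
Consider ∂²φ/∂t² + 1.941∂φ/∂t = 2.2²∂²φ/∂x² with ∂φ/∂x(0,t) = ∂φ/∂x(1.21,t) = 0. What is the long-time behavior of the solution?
As t → ∞, φ → constant (steady state). Damping (γ=1.941) dissipates the nonconstant modes; with Neumann BCs the spatial average obeys M''+γM'=0 and tends to a finite limit.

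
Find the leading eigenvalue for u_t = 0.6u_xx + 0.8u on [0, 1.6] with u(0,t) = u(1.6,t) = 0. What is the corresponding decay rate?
Eigenvalues: λₙ = 0.6n²π²/1.6² - 0.8.
First three modes:
  n=1: λ₁ = 0.6π²/1.6² - 0.8 ≈ 1.513
  n=2: λ₂ = 2.4π²/1.6² - 0.8 ≈ 8.453
  n=3: λ₃ = 5.4π²/1.6² - 0.8 ≈ 20.019
Since 0.6π²/1.6² ≈ 2.313 > 0.8, all λₙ > 0.
The n=1 mode decays slowest → dominates as t → ∞.
Asymptotic: u ~ c₁ sin(πx/1.6) e^{-λ₁t} with decay rate λ₁ ≈ 1.513.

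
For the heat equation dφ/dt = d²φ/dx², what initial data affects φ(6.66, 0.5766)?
The entire real line. The heat equation has infinite propagation speed: any initial disturbance instantly affects all points (though exponentially small far away).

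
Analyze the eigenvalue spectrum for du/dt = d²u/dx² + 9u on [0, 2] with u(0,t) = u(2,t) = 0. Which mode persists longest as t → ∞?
Eigenvalues: λₙ = n²π²/2² - 9.
First three modes:
  n=1: λ₁ = π²/2² - 9 ≈ -6.533
  n=2: λ₂ = 4π²/2² - 9 ≈ 0.87
  n=3: λ₃ = 9π²/2² - 9 ≈ 13.207
Since π²/2² ≈ 2.467 < 9, λ₁ < 0.
The n=1 mode grows fastest (−λₙ is largest for n=1) → dominates.
Asymptotic: u ~ c₁ sin(πx/2) e^{6.533t} (exponential growth at rate −λ₁ ≈ 6.533).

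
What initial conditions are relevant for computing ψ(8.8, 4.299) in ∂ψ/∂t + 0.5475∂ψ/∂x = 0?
A single point: x = 6.4462975. The characteristic through (8.8, 4.299) is x - 0.5475t = const, so x = 8.8 - 0.5475·4.299 = 6.4462975.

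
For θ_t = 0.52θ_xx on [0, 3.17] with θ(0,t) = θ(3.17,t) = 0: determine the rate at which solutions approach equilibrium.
Eigenvalues: λₙ = 0.52n²π²/3.17².
First three modes:
  n=1: λ₁ = 0.52π²/3.17² ≈ 0.511
  n=2: λ₂ = 2.08π²/3.17² ≈ 2.043 (4× faster decay)
  n=3: λ₃ = 4.68π²/3.17² ≈ 4.596 (9× faster decay)
As t → ∞, higher modes decay exponentially faster. The n=1 mode dominates: θ ~ c₁ sin(πx/3.17) e^{-λ₁t}.
Decay rate: λ₁ = 0.52π²/3.17² ≈ 0.511.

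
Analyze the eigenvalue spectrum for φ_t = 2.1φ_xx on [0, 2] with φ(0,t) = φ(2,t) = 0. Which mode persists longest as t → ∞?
Eigenvalues: λₙ = 2.1n²π²/2².
First three modes:
  n=1: λ₁ = 2.1π²/2² ≈ 5.182
  n=2: λ₂ = 8.4π²/2² ≈ 20.726 (4× faster decay)
  n=3: λ₃ = 18.9π²/2² ≈ 46.634 (9× faster decay)
As t → ∞, higher modes decay exponentially faster. The n=1 mode dominates: φ ~ c₁ sin(πx/2) e^{-λ₁t}.
Decay rate: λ₁ = 2.1π²/2² ≈ 5.182.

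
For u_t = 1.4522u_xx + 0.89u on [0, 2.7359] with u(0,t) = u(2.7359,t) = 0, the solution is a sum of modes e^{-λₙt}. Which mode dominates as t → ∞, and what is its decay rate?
Eigenvalues: λₙ = 1.4522n²π²/2.7359² - 0.89.
First three modes:
  n=1: λ₁ = 1.4522π²/2.7359² - 0.89 ≈ 1.025
  n=2: λ₂ = 5.8088π²/2.7359² - 0.89 ≈ 6.769
  n=3: λ₃ = 13.0698π²/2.7359² - 0.89 ≈ 16.343
Since 1.4522π²/2.7359² ≈ 1.915 > 0.89, all λₙ > 0.
The n=1 mode decays slowest → dominates as t → ∞.
Asymptotic: u ~ c₁ sin(πx/2.7359) e^{-λ₁t} with decay rate λ₁ ≈ 1.025.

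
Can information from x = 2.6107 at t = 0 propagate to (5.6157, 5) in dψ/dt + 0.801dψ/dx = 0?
No. Only data at x = 1.6107 affects (5.6157, 5). Advection has one-way propagation along characteristics.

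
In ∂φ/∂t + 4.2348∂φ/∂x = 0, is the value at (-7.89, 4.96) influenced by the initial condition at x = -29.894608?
No. Only data at x = -28.894608 affects (-7.89, 4.96). Advection has one-way propagation along characteristics.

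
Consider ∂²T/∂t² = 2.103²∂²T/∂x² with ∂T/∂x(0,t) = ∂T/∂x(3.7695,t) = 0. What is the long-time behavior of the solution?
As t → ∞, T oscillates about a mean that drifts linearly in t (generically unbounded; no decay). There is no damping, so the nonconstant modes persist as standing waves (energy conserved, no decay). But with Neumann conditions at both ends the constant mode has eigenvalue 0: the spatial mean M(t) of T satisfies M'' = 0, so M(t) = M(0) + M'(0)·t. Unless the initial velocity has zero mean (∫T_t(x,0)dx = 0), the solution grows linearly in t (unbounded, though not exponentially); if it does have zero mean, the solution stays bounded and simply oscillates.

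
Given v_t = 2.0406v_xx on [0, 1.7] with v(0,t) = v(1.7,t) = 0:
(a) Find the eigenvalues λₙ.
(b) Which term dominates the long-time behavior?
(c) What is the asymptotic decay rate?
Eigenvalues: λₙ = 2.0406n²π²/1.7².
First three modes:
  n=1: λ₁ = 2.0406π²/1.7² ≈ 6.969
  n=2: λ₂ = 8.1624π²/1.7² ≈ 27.875 (4× faster decay)
  n=3: λ₃ = 18.3654π²/1.7² ≈ 62.719 (9× faster decay)
As t → ∞, higher modes decay exponentially faster. The n=1 mode dominates: v ~ c₁ sin(πx/1.7) e^{-λ₁t}.
Decay rate: λ₁ = 2.0406π²/1.7² ≈ 6.969.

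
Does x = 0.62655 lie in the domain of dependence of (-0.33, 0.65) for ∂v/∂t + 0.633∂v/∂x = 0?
No. Only data at x = -0.74145 affects (-0.33, 0.65). Advection has one-way propagation along characteristics.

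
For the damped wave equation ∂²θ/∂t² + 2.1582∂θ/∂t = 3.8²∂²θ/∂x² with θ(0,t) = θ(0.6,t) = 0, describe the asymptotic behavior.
θ → 0. Damping (γ=2.1582) dissipates energy; oscillations decay exponentially.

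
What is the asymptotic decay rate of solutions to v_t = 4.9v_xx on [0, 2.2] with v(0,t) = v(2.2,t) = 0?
Eigenvalues: λₙ = 4.9n²π²/2.2².
First three modes:
  n=1: λ₁ = 4.9π²/2.2² ≈ 9.992
  n=2: λ₂ = 19.6π²/2.2² ≈ 39.968 (4× faster decay)
  n=3: λ₃ = 44.1π²/2.2² ≈ 89.928 (9× faster decay)
As t → ∞, higher modes decay exponentially faster. The n=1 mode dominates: v ~ c₁ sin(πx/2.2) e^{-λ₁t}.
Decay rate: λ₁ = 4.9π²/2.2² ≈ 9.992.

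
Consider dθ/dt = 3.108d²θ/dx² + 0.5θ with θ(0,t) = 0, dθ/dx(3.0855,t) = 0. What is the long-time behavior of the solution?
As t → ∞, θ → 0. Diffusion dominates reaction (r=0.5 < κπ²/(4L²)≈0.81); solution decays.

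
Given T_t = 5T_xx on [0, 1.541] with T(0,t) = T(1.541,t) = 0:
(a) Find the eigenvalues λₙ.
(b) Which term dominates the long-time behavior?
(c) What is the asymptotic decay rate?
Eigenvalues: λₙ = 5n²π²/1.541².
First three modes:
  n=1: λ₁ = 5π²/1.541² ≈ 20.781
  n=2: λ₂ = 20π²/1.541² ≈ 83.124 (4× faster decay)
  n=3: λ₃ = 45π²/1.541² ≈ 187.028 (9× faster decay)
As t → ∞, higher modes decay exponentially faster. The n=1 mode dominates: T ~ c₁ sin(πx/1.541) e^{-λ₁t}.
Decay rate: λ₁ = 5π²/1.541² ≈ 20.781.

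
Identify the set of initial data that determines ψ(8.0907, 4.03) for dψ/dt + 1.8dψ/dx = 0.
A single point: x = 0.8367. The characteristic through (8.0907, 4.03) is x - 1.8t = const, so x = 8.0907 - 1.8·4.03 = 0.8367.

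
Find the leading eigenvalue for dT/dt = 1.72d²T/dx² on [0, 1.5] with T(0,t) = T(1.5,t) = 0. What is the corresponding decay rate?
Eigenvalues: λₙ = 1.72n²π²/1.5².
First three modes:
  n=1: λ₁ = 1.72π²/1.5² ≈ 7.545
  n=2: λ₂ = 6.88π²/1.5² ≈ 30.179 (4× faster decay)
  n=3: λ₃ = 15.48π²/1.5² ≈ 67.903 (9× faster decay)
As t → ∞, higher modes decay exponentially faster. The n=1 mode dominates: T ~ c₁ sin(πx/1.5) e^{-λ₁t}.
Decay rate: λ₁ = 1.72π²/1.5² ≈ 7.545.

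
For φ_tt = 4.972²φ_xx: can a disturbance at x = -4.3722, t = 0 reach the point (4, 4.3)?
Yes. The domain of dependence is [-17.3796, 25.3796], and -4.3722 ∈ [-17.3796, 25.3796].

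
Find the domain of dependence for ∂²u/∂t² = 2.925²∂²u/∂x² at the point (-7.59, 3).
Domain of dependence: [-16.365, 1.185]. Signals travel at speed 2.925, so data within |x - -7.59| ≤ 2.925·3 = 8.775 can reach the point.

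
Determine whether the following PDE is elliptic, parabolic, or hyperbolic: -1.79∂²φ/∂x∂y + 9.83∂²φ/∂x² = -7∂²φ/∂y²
Rewriting in standard form: 9.83∂²φ/∂x² - 1.79∂²φ/∂x∂y + 7∂²φ/∂y² = 0. Coefficients: A = 9.83, B = -1.79, C = 7. B² - 4AC = -272.0359, which is negative, so the equation is elliptic.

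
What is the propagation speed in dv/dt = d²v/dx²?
Infinite. The heat equation is parabolic, not hyperbolic, so disturbances propagate instantly.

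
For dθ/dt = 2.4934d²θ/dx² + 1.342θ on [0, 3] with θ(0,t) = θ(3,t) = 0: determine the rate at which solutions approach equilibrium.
Eigenvalues: λₙ = 2.4934n²π²/3² - 1.342.
First three modes:
  n=1: λ₁ = 2.4934π²/3² - 1.342 ≈ 1.392
  n=2: λ₂ = 9.9736π²/3² - 1.342 ≈ 9.595
  n=3: λ₃ = 22.4406π²/3² - 1.342 ≈ 23.267
Since 2.4934π²/3² ≈ 2.734 > 1.342, all λₙ > 0.
The n=1 mode decays slowest → dominates as t → ∞.
Asymptotic: θ ~ c₁ sin(πx/3) e^{-λ₁t} with decay rate λ₁ ≈ 1.392.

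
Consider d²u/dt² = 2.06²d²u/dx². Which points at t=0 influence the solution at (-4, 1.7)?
Domain of dependence: [-7.502, -0.498]. Signals travel at speed 2.06, so data within |x - -4| ≤ 2.06·1.7 = 3.502 can reach the point.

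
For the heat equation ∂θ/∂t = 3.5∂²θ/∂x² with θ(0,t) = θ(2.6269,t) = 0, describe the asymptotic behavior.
θ → 0. Heat diffuses out through both boundaries.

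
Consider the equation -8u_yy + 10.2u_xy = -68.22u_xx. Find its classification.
Rewriting in standard form: 68.22u_xx + 10.2u_xy - 8u_yy = 0. Hyperbolic. (A = 68.22, B = 10.2, C = -8 gives B² - 4AC = 2287.08.)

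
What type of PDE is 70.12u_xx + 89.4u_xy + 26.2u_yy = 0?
With A = 70.12, B = 89.4, C = 26.2, the discriminant is 643.784. This is a hyperbolic PDE.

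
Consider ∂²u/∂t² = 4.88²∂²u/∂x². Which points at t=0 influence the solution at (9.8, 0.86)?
Domain of dependence: [5.6032, 13.9968]. Signals travel at speed 4.88, so data within |x - 9.8| ≤ 4.88·0.86 = 4.1968 can reach the point.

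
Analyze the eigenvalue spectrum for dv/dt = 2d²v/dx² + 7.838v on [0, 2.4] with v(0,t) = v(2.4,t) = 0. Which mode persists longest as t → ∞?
Eigenvalues: λₙ = 2n²π²/2.4² - 7.838.
First three modes:
  n=1: λ₁ = 2π²/2.4² - 7.838 ≈ -4.411
  n=2: λ₂ = 8π²/2.4² - 7.838 ≈ 5.87
  n=3: λ₃ = 18π²/2.4² - 7.838 ≈ 23.005
Since 2π²/2.4² ≈ 3.427 < 7.838, λ₁ < 0.
The n=1 mode grows fastest (−λₙ is largest for n=1) → dominates.
Asymptotic: v ~ c₁ sin(πx/2.4) e^{4.411t} (exponential growth at rate −λ₁ ≈ 4.411).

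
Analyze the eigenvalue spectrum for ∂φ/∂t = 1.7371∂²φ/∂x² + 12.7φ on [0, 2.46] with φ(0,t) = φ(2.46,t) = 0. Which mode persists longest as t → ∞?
Eigenvalues: λₙ = 1.7371n²π²/2.46² - 12.7.
First three modes:
  n=1: λ₁ = 1.7371π²/2.46² - 12.7 ≈ -9.867
  n=2: λ₂ = 6.9484π²/2.46² - 12.7 ≈ -1.368
  n=3: λ₃ = 15.6339π²/2.46² - 12.7 ≈ 12.797
Since 1.7371π²/2.46² ≈ 2.833 < 12.7, λ₁ < 0.
The n=1 mode grows fastest (−λₙ is largest for n=1) → dominates.
Asymptotic: φ ~ c₁ sin(πx/2.46) e^{9.867t} (exponential growth at rate −λ₁ ≈ 9.867).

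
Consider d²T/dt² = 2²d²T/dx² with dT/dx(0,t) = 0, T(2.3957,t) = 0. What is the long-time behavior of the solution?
As t → ∞, T oscillates (no decay). Energy is conserved; the solution oscillates indefinitely as standing waves.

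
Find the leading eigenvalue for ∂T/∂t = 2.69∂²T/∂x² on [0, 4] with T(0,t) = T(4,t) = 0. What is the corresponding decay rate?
Eigenvalues: λₙ = 2.69n²π²/4².
First three modes:
  n=1: λ₁ = 2.69π²/4² ≈ 1.659
  n=2: λ₂ = 10.76π²/4² ≈ 6.637 (4× faster decay)
  n=3: λ₃ = 24.21π²/4² ≈ 14.934 (9× faster decay)
As t → ∞, higher modes decay exponentially faster. The n=1 mode dominates: T ~ c₁ sin(πx/4) e^{-λ₁t}.
Decay rate: λ₁ = 2.69π²/4² ≈ 1.659.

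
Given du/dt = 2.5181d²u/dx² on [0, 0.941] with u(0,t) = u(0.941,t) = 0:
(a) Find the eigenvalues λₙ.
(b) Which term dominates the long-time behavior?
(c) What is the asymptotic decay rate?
Eigenvalues: λₙ = 2.5181n²π²/0.941².
First three modes:
  n=1: λ₁ = 2.5181π²/0.941² ≈ 28.067
  n=2: λ₂ = 10.0724π²/0.941² ≈ 112.267 (4× faster decay)
  n=3: λ₃ = 22.6629π²/0.941² ≈ 252.602 (9× faster decay)
As t → ∞, higher modes decay exponentially faster. The n=1 mode dominates: u ~ c₁ sin(πx/0.941) e^{-λ₁t}.
Decay rate: λ₁ = 2.5181π²/0.941² ≈ 28.067.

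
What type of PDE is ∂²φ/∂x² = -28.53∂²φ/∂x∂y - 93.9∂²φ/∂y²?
Rewriting in standard form: ∂²φ/∂x² + 28.53∂²φ/∂x∂y + 93.9∂²φ/∂y² = 0. With A = 1, B = 28.53, C = 93.9, the discriminant is 438.3609. This is a hyperbolic PDE.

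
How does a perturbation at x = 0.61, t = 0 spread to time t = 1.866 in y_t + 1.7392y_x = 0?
At x = 3.8553472. The characteristic carries data from (0.61, 0) to (3.8553472, 1.866).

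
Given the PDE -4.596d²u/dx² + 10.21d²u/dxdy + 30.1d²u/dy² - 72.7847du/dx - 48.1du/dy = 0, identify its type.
The second-order coefficients are A = -4.596, B = 10.21, C = 30.1. Since B² - 4AC = 657.6025 > 0, this is a hyperbolic PDE.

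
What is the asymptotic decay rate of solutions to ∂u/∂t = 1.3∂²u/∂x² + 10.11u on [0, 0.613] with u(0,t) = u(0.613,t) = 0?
Eigenvalues: λₙ = 1.3n²π²/0.613² - 10.11.
First three modes:
  n=1: λ₁ = 1.3π²/0.613² - 10.11 ≈ 24.035
  n=2: λ₂ = 5.2π²/0.613² - 10.11 ≈ 126.468
  n=3: λ₃ = 11.7π²/0.613² - 10.11 ≈ 297.191
Since 1.3π²/0.613² ≈ 34.145 > 10.11, all λₙ > 0.
The n=1 mode decays slowest → dominates as t → ∞.
Asymptotic: u ~ c₁ sin(πx/0.613) e^{-λ₁t} with decay rate λ₁ ≈ 24.035.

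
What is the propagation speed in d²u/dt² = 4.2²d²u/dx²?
Speed = 4.2. Information travels along characteristics x = x₀ ± 4.2t.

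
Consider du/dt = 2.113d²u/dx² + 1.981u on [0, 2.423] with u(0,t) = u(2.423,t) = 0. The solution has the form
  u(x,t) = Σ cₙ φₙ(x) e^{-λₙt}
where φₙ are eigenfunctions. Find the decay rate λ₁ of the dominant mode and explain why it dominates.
Eigenvalues: λₙ = 2.113n²π²/2.423² - 1.981.
First three modes:
  n=1: λ₁ = 2.113π²/2.423² - 1.981 ≈ 1.571
  n=2: λ₂ = 8.452π²/2.423² - 1.981 ≈ 12.228
  n=3: λ₃ = 19.017π²/2.423² - 1.981 ≈ 29.988
Since 2.113π²/2.423² ≈ 3.552 > 1.981, all λₙ > 0.
The n=1 mode decays slowest → dominates as t → ∞.
Asymptotic: u ~ c₁ sin(πx/2.423) e^{-λ₁t} with decay rate λ₁ ≈ 1.571.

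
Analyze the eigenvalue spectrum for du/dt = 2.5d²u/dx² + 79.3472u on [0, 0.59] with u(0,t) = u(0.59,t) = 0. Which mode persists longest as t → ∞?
Eigenvalues: λₙ = 2.5n²π²/0.59² - 79.3472.
First three modes:
  n=1: λ₁ = 2.5π²/0.59² - 79.3472 ≈ -8.465
  n=2: λ₂ = 10π²/0.59² - 79.3472 ≈ 204.181
  n=3: λ₃ = 22.5π²/0.59² - 79.3472 ≈ 558.59
Since 2.5π²/0.59² ≈ 70.882 < 79.3472, λ₁ < 0.
The n=1 mode grows fastest (−λₙ is largest for n=1) → dominates.
Asymptotic: u ~ c₁ sin(πx/0.59) e^{8.465t} (exponential growth at rate −λ₁ ≈ 8.465).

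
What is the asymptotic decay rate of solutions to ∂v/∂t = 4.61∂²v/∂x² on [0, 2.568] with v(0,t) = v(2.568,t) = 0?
Eigenvalues: λₙ = 4.61n²π²/2.568².
First three modes:
  n=1: λ₁ = 4.61π²/2.568² ≈ 6.899
  n=2: λ₂ = 18.44π²/2.568² ≈ 27.598 (4× faster decay)
  n=3: λ₃ = 41.49π²/2.568² ≈ 62.095 (9× faster decay)
As t → ∞, higher modes decay exponentially faster. The n=1 mode dominates: v ~ c₁ sin(πx/2.568) e^{-λ₁t}.
Decay rate: λ₁ = 4.61π²/2.568² ≈ 6.899.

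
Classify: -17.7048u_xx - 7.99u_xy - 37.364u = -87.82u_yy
Rewriting in standard form: -17.7048u_xx - 7.99u_xy + 87.82u_yy - 37.364u = 0. Hyperbolic (discriminant = 6283.182244).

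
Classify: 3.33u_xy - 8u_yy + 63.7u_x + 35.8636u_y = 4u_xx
Rewriting in standard form: -4u_xx + 3.33u_xy - 8u_yy + 63.7u_x + 35.8636u_y = 0. Elliptic (discriminant = -116.9111).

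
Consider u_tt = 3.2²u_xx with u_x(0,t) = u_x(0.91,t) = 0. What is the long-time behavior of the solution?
As t → ∞, u oscillates about a mean that drifts linearly in t (generically unbounded; no decay). There is no damping, so the nonconstant modes persist as standing waves (energy conserved, no decay). But with Neumann conditions at both ends the constant mode has eigenvalue 0: the spatial mean M(t) of u satisfies M'' = 0, so M(t) = M(0) + M'(0)·t. Unless the initial velocity has zero mean (∫u_t(x,0)dx = 0), the solution grows linearly in t (unbounded, though not exponentially); if it does have zero mean, the solution stays bounded and simply oscillates.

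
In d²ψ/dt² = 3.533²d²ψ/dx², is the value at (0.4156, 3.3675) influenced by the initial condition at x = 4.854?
Yes. The domain of dependence is [-11.4817775, 12.3129775], and 4.854 ∈ [-11.4817775, 12.3129775].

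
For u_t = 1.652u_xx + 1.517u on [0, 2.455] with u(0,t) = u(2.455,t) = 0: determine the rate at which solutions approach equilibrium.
Eigenvalues: λₙ = 1.652n²π²/2.455² - 1.517.
First three modes:
  n=1: λ₁ = 1.652π²/2.455² - 1.517 ≈ 1.188
  n=2: λ₂ = 6.608π²/2.455² - 1.517 ≈ 9.304
  n=3: λ₃ = 14.868π²/2.455² - 1.517 ≈ 22.83
Since 1.652π²/2.455² ≈ 2.705 > 1.517, all λₙ > 0.
The n=1 mode decays slowest → dominates as t → ∞.
Asymptotic: u ~ c₁ sin(πx/2.455) e^{-λ₁t} with decay rate λ₁ ≈ 1.188.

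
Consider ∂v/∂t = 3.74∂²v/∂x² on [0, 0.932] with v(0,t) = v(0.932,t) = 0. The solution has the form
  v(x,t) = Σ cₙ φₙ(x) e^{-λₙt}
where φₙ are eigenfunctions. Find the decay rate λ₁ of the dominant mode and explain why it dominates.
Eigenvalues: λₙ = 3.74n²π²/0.932².
First three modes:
  n=1: λ₁ = 3.74π²/0.932² ≈ 42.495
  n=2: λ₂ = 14.96π²/0.932² ≈ 169.981 (4× faster decay)
  n=3: λ₃ = 33.66π²/0.932² ≈ 382.456 (9× faster decay)
As t → ∞, higher modes decay exponentially faster. The n=1 mode dominates: v ~ c₁ sin(πx/0.932) e^{-λ₁t}.
Decay rate: λ₁ = 3.74π²/0.932² ≈ 42.495.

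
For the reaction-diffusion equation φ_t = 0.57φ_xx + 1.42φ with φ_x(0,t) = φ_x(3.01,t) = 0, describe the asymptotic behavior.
φ grows unboundedly. With Neumann BCs the constant mode has diffusion eigenvalue 0, so any r > 0 makes it grow like e^(1.42t); solution grows exponentially.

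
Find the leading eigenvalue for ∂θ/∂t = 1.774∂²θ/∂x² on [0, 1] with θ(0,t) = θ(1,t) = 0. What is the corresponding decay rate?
Eigenvalues: λₙ = 1.774n²π².
First three modes:
  n=1: λ₁ = 1.774π² ≈ 17.509
  n=2: λ₂ = 7.096π² ≈ 70.035 (4× faster decay)
  n=3: λ₃ = 15.966π² ≈ 157.578 (9× faster decay)
As t → ∞, higher modes decay exponentially faster. The n=1 mode dominates: θ ~ c₁ sin(πx) e^{-λ₁t}.
Decay rate: λ₁ = 1.774π² ≈ 17.509.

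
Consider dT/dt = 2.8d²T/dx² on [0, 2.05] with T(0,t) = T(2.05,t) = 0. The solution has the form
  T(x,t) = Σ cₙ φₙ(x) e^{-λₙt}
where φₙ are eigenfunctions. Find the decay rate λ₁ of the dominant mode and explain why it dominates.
Eigenvalues: λₙ = 2.8n²π²/2.05².
First three modes:
  n=1: λ₁ = 2.8π²/2.05² ≈ 6.576
  n=2: λ₂ = 11.2π²/2.05² ≈ 26.303 (4× faster decay)
  n=3: λ₃ = 25.2π²/2.05² ≈ 59.182 (9× faster decay)
As t → ∞, higher modes decay exponentially faster. The n=1 mode dominates: T ~ c₁ sin(πx/2.05) e^{-λ₁t}.
Decay rate: λ₁ = 2.8π²/2.05² ≈ 6.576.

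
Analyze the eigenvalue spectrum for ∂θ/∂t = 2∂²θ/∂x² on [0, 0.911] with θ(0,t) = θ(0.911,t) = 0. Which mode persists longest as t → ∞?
Eigenvalues: λₙ = 2n²π²/0.911².
First three modes:
  n=1: λ₁ = 2π²/0.911² ≈ 23.784
  n=2: λ₂ = 8π²/0.911² ≈ 95.138 (4× faster decay)
  n=3: λ₃ = 18π²/0.911² ≈ 214.06 (9× faster decay)
As t → ∞, higher modes decay exponentially faster. The n=1 mode dominates: θ ~ c₁ sin(πx/0.911) e^{-λ₁t}.
Decay rate: λ₁ = 2π²/0.911² ≈ 23.784.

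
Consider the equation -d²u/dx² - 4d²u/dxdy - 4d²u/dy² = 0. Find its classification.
Parabolic. (A = -1, B = -4, C = -4 gives B² - 4AC = 0.)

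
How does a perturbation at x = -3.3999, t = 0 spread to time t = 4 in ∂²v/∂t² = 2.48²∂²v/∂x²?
Domain of influence: [-13.3199, 6.5201]. Data at x = -3.3999 spreads outward at speed 2.48.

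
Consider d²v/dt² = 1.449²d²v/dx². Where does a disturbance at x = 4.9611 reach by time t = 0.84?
Domain of influence: [3.74394, 6.17826]. Data at x = 4.9611 spreads outward at speed 1.449.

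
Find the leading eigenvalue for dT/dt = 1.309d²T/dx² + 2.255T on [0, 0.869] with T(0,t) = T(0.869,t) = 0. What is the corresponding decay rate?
Eigenvalues: λₙ = 1.309n²π²/0.869² - 2.255.
First three modes:
  n=1: λ₁ = 1.309π²/0.869² - 2.255 ≈ 14.853
  n=2: λ₂ = 5.236π²/0.869² - 2.255 ≈ 66.177
  n=3: λ₃ = 11.781π²/0.869² - 2.255 ≈ 151.717
Since 1.309π²/0.869² ≈ 17.108 > 2.255, all λₙ > 0.
The n=1 mode decays slowest → dominates as t → ∞.
Asymptotic: T ~ c₁ sin(πx/0.869) e^{-λ₁t} with decay rate λ₁ ≈ 14.853.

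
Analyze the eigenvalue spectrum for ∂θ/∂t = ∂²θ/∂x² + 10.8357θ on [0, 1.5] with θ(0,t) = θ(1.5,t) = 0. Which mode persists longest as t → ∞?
Eigenvalues: λₙ = n²π²/1.5² - 10.8357.
First three modes:
  n=1: λ₁ = π²/1.5² - 10.8357 ≈ -6.449
  n=2: λ₂ = 4π²/1.5² - 10.8357 ≈ 6.71
  n=3: λ₃ = 9π²/1.5² - 10.8357 ≈ 28.643
Since π²/1.5² ≈ 4.386 < 10.8357, λ₁ < 0.
The n=1 mode grows fastest (−λₙ is largest for n=1) → dominates.
Asymptotic: θ ~ c₁ sin(πx/1.5) e^{6.449t} (exponential growth at rate −λ₁ ≈ 6.449).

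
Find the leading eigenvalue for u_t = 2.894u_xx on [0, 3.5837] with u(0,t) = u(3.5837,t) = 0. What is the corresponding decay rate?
Eigenvalues: λₙ = 2.894n²π²/3.5837².
First three modes:
  n=1: λ₁ = 2.894π²/3.5837² ≈ 2.224
  n=2: λ₂ = 11.576π²/3.5837² ≈ 8.896 (4× faster decay)
  n=3: λ₃ = 26.046π²/3.5837² ≈ 20.016 (9× faster decay)
As t → ∞, higher modes decay exponentially faster. The n=1 mode dominates: u ~ c₁ sin(πx/3.5837) e^{-λ₁t}.
Decay rate: λ₁ = 2.894π²/3.5837² ≈ 2.224.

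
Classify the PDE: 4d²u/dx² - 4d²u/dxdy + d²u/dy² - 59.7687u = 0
A = 4, B = -4, C = 1. Discriminant B² - 4AC = 0. Since 0 = 0, parabolic.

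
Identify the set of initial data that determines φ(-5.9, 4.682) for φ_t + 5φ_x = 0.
A single point: x = -29.31. The characteristic through (-5.9, 4.682) is x - 5t = const, so x = -5.9 - 5·4.682 = -29.31.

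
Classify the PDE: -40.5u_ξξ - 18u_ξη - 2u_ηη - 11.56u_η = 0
A = -40.5, B = -18, C = -2. Discriminant B² - 4AC = 0. Since 0 = 0, parabolic.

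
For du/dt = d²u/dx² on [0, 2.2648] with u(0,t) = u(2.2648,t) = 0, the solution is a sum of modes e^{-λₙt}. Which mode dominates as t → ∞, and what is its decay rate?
Eigenvalues: λₙ = n²π²/2.2648².
First three modes:
  n=1: λ₁ = π²/2.2648² ≈ 1.924
  n=2: λ₂ = 4π²/2.2648² ≈ 7.697 (4× faster decay)
  n=3: λ₃ = 9π²/2.2648² ≈ 17.317 (9× faster decay)
As t → ∞, higher modes decay exponentially faster. The n=1 mode dominates: u ~ c₁ sin(πx/2.2648) e^{-λ₁t}.
Decay rate: λ₁ = π²/2.2648² ≈ 1.924.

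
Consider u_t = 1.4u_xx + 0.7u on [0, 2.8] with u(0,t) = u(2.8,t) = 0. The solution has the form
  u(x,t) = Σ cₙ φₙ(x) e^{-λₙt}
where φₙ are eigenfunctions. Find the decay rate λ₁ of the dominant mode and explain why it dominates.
Eigenvalues: λₙ = 1.4n²π²/2.8² - 0.7.
First three modes:
  n=1: λ₁ = 1.4π²/2.8² - 0.7 ≈ 1.062
  n=2: λ₂ = 5.6π²/2.8² - 0.7 ≈ 6.35
  n=3: λ₃ = 12.6π²/2.8² - 0.7 ≈ 15.162
Since 1.4π²/2.8² ≈ 1.762 > 0.7, all λₙ > 0.
The n=1 mode decays slowest → dominates as t → ∞.
Asymptotic: u ~ c₁ sin(πx/2.8) e^{-λ₁t} with decay rate λ₁ ≈ 1.062.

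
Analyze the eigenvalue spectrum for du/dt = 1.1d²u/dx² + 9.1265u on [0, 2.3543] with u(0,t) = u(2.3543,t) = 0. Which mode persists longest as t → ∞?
Eigenvalues: λₙ = 1.1n²π²/2.3543² - 9.1265.
First three modes:
  n=1: λ₁ = 1.1π²/2.3543² - 9.1265 ≈ -7.168
  n=2: λ₂ = 4.4π²/2.3543² - 9.1265 ≈ -1.292
  n=3: λ₃ = 9.9π²/2.3543² - 9.1265 ≈ 8.502
Since 1.1π²/2.3543² ≈ 1.959 < 9.1265, λ₁ < 0.
The n=1 mode grows fastest (−λₙ is largest for n=1) → dominates.
Asymptotic: u ~ c₁ sin(πx/2.3543) e^{7.168t} (exponential growth at rate −λ₁ ≈ 7.168).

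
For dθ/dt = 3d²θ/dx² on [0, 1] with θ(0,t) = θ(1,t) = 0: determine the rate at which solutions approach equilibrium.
Eigenvalues: λₙ = 3n²π².
First three modes:
  n=1: λ₁ = 3π² ≈ 29.609
  n=2: λ₂ = 12π² ≈ 118.435 (4× faster decay)
  n=3: λ₃ = 27π² ≈ 266.479 (9× faster decay)
As t → ∞, higher modes decay exponentially faster. The n=1 mode dominates: θ ~ c₁ sin(πx) e^{-λ₁t}.
Decay rate: λ₁ = 3π² ≈ 29.609.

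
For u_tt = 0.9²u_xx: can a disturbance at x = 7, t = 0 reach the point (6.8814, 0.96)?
Yes. The domain of dependence is [6.0174, 7.7454], and 7 ∈ [6.0174, 7.7454].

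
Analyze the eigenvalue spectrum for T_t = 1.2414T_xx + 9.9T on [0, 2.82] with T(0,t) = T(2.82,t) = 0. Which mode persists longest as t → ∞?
Eigenvalues: λₙ = 1.2414n²π²/2.82² - 9.9.
First three modes:
  n=1: λ₁ = 1.2414π²/2.82² - 9.9 ≈ -8.359
  n=2: λ₂ = 4.9656π²/2.82² - 9.9 ≈ -3.737
  n=3: λ₃ = 11.1726π²/2.82² - 9.9 ≈ 3.966
Since 1.2414π²/2.82² ≈ 1.541 < 9.9, λ₁ < 0.
The n=1 mode grows fastest (−λₙ is largest for n=1) → dominates.
Asymptotic: T ~ c₁ sin(πx/2.82) e^{8.359t} (exponential growth at rate −λ₁ ≈ 8.359).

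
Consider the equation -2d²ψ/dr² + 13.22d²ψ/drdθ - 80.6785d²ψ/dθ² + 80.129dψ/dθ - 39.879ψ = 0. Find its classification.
Elliptic. (A = -2, B = 13.22, C = -80.6785 gives B² - 4AC = -470.6596.)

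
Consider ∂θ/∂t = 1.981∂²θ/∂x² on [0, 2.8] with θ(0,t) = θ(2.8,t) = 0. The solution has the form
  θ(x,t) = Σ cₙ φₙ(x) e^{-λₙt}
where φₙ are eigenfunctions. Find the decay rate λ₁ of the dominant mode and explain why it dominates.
Eigenvalues: λₙ = 1.981n²π²/2.8².
First three modes:
  n=1: λ₁ = 1.981π²/2.8² ≈ 2.494
  n=2: λ₂ = 7.924π²/2.8² ≈ 9.975 (4× faster decay)
  n=3: λ₃ = 17.829π²/2.8² ≈ 22.445 (9× faster decay)
As t → ∞, higher modes decay exponentially faster. The n=1 mode dominates: θ ~ c₁ sin(πx/2.8) e^{-λ₁t}.
Decay rate: λ₁ = 1.981π²/2.8² ≈ 2.494.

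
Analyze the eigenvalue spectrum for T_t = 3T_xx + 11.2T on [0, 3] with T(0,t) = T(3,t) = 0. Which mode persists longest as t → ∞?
Eigenvalues: λₙ = 3n²π²/3² - 11.2.
First three modes:
  n=1: λ₁ = 3π²/3² - 11.2 ≈ -7.91
  n=2: λ₂ = 12π²/3² - 11.2 ≈ 1.959
  n=3: λ₃ = 27π²/3² - 11.2 ≈ 18.409
Since 3π²/3² ≈ 3.29 < 11.2, λ₁ < 0.
The n=1 mode grows fastest (−λₙ is largest for n=1) → dominates.
Asymptotic: T ~ c₁ sin(πx/3) e^{7.91t} (exponential growth at rate −λ₁ ≈ 7.91).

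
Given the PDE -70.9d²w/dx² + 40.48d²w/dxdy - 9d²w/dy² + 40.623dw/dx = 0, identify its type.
The second-order coefficients are A = -70.9, B = 40.48, C = -9. Since B² - 4AC = -913.7696 < 0, this is an elliptic PDE.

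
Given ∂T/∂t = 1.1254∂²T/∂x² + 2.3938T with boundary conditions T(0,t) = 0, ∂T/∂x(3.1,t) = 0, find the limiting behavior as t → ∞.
T grows unboundedly. Reaction dominates diffusion (r=2.3938 > κπ²/(4L²)≈0.29); solution grows exponentially.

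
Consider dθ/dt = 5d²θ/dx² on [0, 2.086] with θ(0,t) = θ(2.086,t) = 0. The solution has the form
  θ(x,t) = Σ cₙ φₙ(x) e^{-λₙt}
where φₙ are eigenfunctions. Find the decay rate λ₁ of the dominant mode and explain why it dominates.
Eigenvalues: λₙ = 5n²π²/2.086².
First three modes:
  n=1: λ₁ = 5π²/2.086² ≈ 11.341
  n=2: λ₂ = 20π²/2.086² ≈ 45.363 (4× faster decay)
  n=3: λ₃ = 45π²/2.086² ≈ 102.067 (9× faster decay)
As t → ∞, higher modes decay exponentially faster. The n=1 mode dominates: θ ~ c₁ sin(πx/2.086) e^{-λ₁t}.
Decay rate: λ₁ = 5π²/2.086² ≈ 11.341.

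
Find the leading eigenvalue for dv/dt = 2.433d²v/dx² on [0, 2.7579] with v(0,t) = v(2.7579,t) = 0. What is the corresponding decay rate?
Eigenvalues: λₙ = 2.433n²π²/2.7579².
First three modes:
  n=1: λ₁ = 2.433π²/2.7579² ≈ 3.157
  n=2: λ₂ = 9.732π²/2.7579² ≈ 12.628 (4× faster decay)
  n=3: λ₃ = 21.897π²/2.7579² ≈ 28.414 (9× faster decay)
As t → ∞, higher modes decay exponentially faster. The n=1 mode dominates: v ~ c₁ sin(πx/2.7579) e^{-λ₁t}.
Decay rate: λ₁ = 2.433π²/2.7579² ≈ 3.157.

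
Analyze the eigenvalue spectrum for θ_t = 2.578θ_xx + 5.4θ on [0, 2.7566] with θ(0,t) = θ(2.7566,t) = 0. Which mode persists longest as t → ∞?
Eigenvalues: λₙ = 2.578n²π²/2.7566² - 5.4.
First three modes:
  n=1: λ₁ = 2.578π²/2.7566² - 5.4 ≈ -2.052
  n=2: λ₂ = 10.312π²/2.7566² - 5.4 ≈ 7.994
  n=3: λ₃ = 23.202π²/2.7566² - 5.4 ≈ 24.735
Since 2.578π²/2.7566² ≈ 3.348 < 5.4, λ₁ < 0.
The n=1 mode grows fastest (−λₙ is largest for n=1) → dominates.
Asymptotic: θ ~ c₁ sin(πx/2.7566) e^{2.052t} (exponential growth at rate −λ₁ ≈ 2.052).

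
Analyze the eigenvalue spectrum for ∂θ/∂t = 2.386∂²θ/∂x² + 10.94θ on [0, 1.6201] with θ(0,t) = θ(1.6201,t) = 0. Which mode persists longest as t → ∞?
Eigenvalues: λₙ = 2.386n²π²/1.6201² - 10.94.
First three modes:
  n=1: λ₁ = 2.386π²/1.6201² - 10.94 ≈ -1.968
  n=2: λ₂ = 9.544π²/1.6201² - 10.94 ≈ 24.948
  n=3: λ₃ = 21.474π²/1.6201² - 10.94 ≈ 69.807
Since 2.386π²/1.6201² ≈ 8.972 < 10.94, λ₁ < 0.
The n=1 mode grows fastest (−λₙ is largest for n=1) → dominates.
Asymptotic: θ ~ c₁ sin(πx/1.6201) e^{1.968t} (exponential growth at rate −λ₁ ≈ 1.968).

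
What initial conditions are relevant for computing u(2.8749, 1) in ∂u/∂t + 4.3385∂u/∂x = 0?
A single point: x = -1.4636. The characteristic through (2.8749, 1) is x - 4.3385t = const, so x = 2.8749 - 4.3385·1 = -1.4636.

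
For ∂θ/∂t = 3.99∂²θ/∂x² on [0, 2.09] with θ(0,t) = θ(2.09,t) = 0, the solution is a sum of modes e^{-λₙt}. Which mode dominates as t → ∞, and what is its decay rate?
Eigenvalues: λₙ = 3.99n²π²/2.09².
First three modes:
  n=1: λ₁ = 3.99π²/2.09² ≈ 9.015
  n=2: λ₂ = 15.96π²/2.09² ≈ 36.061 (4× faster decay)
  n=3: λ₃ = 35.91π²/2.09² ≈ 81.138 (9× faster decay)
As t → ∞, higher modes decay exponentially faster. The n=1 mode dominates: θ ~ c₁ sin(πx/2.09) e^{-λ₁t}.
Decay rate: λ₁ = 3.99π²/2.09² ≈ 9.015.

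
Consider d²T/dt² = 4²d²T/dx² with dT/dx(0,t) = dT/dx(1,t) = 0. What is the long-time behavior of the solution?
As t → ∞, T oscillates about a mean that drifts linearly in t (generically unbounded; no decay). There is no damping, so the nonconstant modes persist as standing waves (energy conserved, no decay). But with Neumann conditions at both ends the constant mode has eigenvalue 0: the spatial mean M(t) of T satisfies M'' = 0, so M(t) = M(0) + M'(0)·t. Unless the initial velocity has zero mean (∫T_t(x,0)dx = 0), the solution grows linearly in t (unbounded, though not exponentially); if it does have zero mean, the solution stays bounded and simply oscillates.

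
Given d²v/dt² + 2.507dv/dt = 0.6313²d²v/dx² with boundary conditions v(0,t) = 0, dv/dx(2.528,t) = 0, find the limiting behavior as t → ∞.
v → 0. Damping (γ=2.507) dissipates energy; oscillations decay exponentially.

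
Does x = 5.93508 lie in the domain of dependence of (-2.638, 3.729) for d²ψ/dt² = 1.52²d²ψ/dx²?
No. The domain of dependence is [-8.30608, 3.03008], and 5.93508 is outside this interval.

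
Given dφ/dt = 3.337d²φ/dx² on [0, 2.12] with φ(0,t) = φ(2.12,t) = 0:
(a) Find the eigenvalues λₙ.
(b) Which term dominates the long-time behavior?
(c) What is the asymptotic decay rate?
Eigenvalues: λₙ = 3.337n²π²/2.12².
First three modes:
  n=1: λ₁ = 3.337π²/2.12² ≈ 7.328
  n=2: λ₂ = 13.348π²/2.12² ≈ 29.312 (4× faster decay)
  n=3: λ₃ = 30.033π²/2.12² ≈ 65.952 (9× faster decay)
As t → ∞, higher modes decay exponentially faster. The n=1 mode dominates: φ ~ c₁ sin(πx/2.12) e^{-λ₁t}.
Decay rate: λ₁ = 3.337π²/2.12² ≈ 7.328.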